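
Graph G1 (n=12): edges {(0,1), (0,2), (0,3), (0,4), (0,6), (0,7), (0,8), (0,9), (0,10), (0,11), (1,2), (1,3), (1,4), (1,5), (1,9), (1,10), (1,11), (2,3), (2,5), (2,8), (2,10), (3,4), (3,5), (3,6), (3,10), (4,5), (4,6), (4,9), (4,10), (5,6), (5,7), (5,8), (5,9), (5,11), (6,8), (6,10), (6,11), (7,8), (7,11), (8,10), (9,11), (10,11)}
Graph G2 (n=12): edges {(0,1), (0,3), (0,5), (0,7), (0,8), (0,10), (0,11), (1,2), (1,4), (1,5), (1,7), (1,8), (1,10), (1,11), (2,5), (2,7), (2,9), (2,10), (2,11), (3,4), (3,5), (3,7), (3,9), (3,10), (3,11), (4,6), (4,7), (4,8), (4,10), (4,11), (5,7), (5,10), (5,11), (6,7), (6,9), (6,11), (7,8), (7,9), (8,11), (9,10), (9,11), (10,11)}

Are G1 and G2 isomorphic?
Yes, isomorphic

The graphs are isomorphic.
One valid mapping φ: V(G1) → V(G2): 0→11, 1→1, 2→2, 3→5, 4→0, 5→7, 6→3, 7→6, 8→9, 9→8, 10→10, 11→4

Verify φ preserves adjacency — for each edge of G1, its image is an edge of G2:
  (0,1) → (φ(0),φ(1)) = (1,11) ∈ E(G2) ✓
  (0,2) → (φ(0),φ(2)) = (2,11) ∈ E(G2) ✓
  (0,3) → (φ(0),φ(3)) = (5,11) ∈ E(G2) ✓
  (0,4) → (φ(0),φ(4)) = (0,11) ∈ E(G2) ✓
  (0,6) → (φ(0),φ(6)) = (3,11) ∈ E(G2) ✓
  (0,7) → (φ(0),φ(7)) = (6,11) ∈ E(G2) ✓
  (0,8) → (φ(0),φ(8)) = (9,11) ∈ E(G2) ✓
  (0,9) → (φ(0),φ(9)) = (8,11) ∈ E(G2) ✓
  (0,10) → (φ(0),φ(10)) = (10,11) ∈ E(G2) ✓
  (0,11) → (φ(0),φ(11)) = (4,11) ∈ E(G2) ✓
  (1,2) → (φ(1),φ(2)) = (1,2) ∈ E(G2) ✓
  (1,3) → (φ(1),φ(3)) = (1,5) ∈ E(G2) ✓
  (1,4) → (φ(1),φ(4)) = (0,1) ∈ E(G2) ✓
  (1,5) → (φ(1),φ(5)) = (1,7) ∈ E(G2) ✓
  (1,9) → (φ(1),φ(9)) = (1,8) ∈ E(G2) ✓
  (1,10) → (φ(1),φ(10)) = (1,10) ∈ E(G2) ✓
  (1,11) → (φ(1),φ(11)) = (1,4) ∈ E(G2) ✓
  (2,3) → (φ(2),φ(3)) = (2,5) ∈ E(G2) ✓
  (2,5) → (φ(2),φ(5)) = (2,7) ∈ E(G2) ✓
  (2,8) → (φ(2),φ(8)) = (2,9) ∈ E(G2) ✓
  (2,10) → (φ(2),φ(10)) = (2,10) ∈ E(G2) ✓
  (3,4) → (φ(3),φ(4)) = (0,5) ∈ E(G2) ✓
  (3,5) → (φ(3),φ(5)) = (5,7) ∈ E(G2) ✓
  (3,6) → (φ(3),φ(6)) = (3,5) ∈ E(G2) ✓
  (3,10) → (φ(3),φ(10)) = (5,10) ∈ E(G2) ✓
  (4,5) → (φ(4),φ(5)) = (0,7) ∈ E(G2) ✓
  (4,6) → (φ(4),φ(6)) = (0,3) ∈ E(G2) ✓
  (4,9) → (φ(4),φ(9)) = (0,8) ∈ E(G2) ✓
  (4,10) → (φ(4),φ(10)) = (0,10) ∈ E(G2) ✓
  (5,6) → (φ(5),φ(6)) = (3,7) ∈ E(G2) ✓
  (5,7) → (φ(5),φ(7)) = (6,7) ∈ E(G2) ✓
  (5,8) → (φ(5),φ(8)) = (7,9) ∈ E(G2) ✓
  (5,9) → (φ(5),φ(9)) = (7,8) ∈ E(G2) ✓
  (5,11) → (φ(5),φ(11)) = (4,7) ∈ E(G2) ✓
  (6,8) → (φ(6),φ(8)) = (3,9) ∈ E(G2) ✓
  (6,10) → (φ(6),φ(10)) = (3,10) ∈ E(G2) ✓
  (6,11) → (φ(6),φ(11)) = (3,4) ∈ E(G2) ✓
  (7,8) → (φ(7),φ(8)) = (6,9) ∈ E(G2) ✓
  (7,11) → (φ(7),φ(11)) = (4,6) ∈ E(G2) ✓
  (8,10) → (φ(8),φ(10)) = (9,10) ∈ E(G2) ✓
  (9,11) → (φ(9),φ(11)) = (4,8) ∈ E(G2) ✓
  (10,11) → (φ(10),φ(11)) = (4,10) ∈ E(G2) ✓
All 42 edges of G1 map to edges of G2, and |E(G1)| = |E(G2)| = 42, so φ is a bijection on edges as well as vertices. Hence G1 ≅ G2.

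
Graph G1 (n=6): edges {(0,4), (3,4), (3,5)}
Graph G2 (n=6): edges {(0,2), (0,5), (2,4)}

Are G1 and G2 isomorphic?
Yes, isomorphic

The graphs are isomorphic.
One valid mapping φ: V(G1) → V(G2): 0→5, 1→3, 2→1, 3→2, 4→0, 5→4

Verify φ preserves adjacency — for each edge of G1, its image is an edge of G2:
  (0,4) → (φ(0),φ(4)) = (0,5) ∈ E(G2) ✓
  (3,4) → (φ(3),φ(4)) = (0,2) ∈ E(G2) ✓
  (3,5) → (φ(3),φ(5)) = (2,4) ∈ E(G2) ✓
All 3 edges of G1 map to edges of G2, and |E(G1)| = |E(G2)| = 3, so φ is a bijection on edges as well as vertices. Hence G1 ≅ G2.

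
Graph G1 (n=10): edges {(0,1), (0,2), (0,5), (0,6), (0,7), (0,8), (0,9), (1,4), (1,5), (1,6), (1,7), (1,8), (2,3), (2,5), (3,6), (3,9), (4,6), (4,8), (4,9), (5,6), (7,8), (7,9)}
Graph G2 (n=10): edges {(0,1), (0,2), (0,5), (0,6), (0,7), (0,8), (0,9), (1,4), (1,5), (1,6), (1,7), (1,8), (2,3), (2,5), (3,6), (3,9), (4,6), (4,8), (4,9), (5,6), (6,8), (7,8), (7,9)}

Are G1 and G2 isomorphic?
No, not isomorphic

The graphs are NOT isomorphic.

Counting edges: G1 has 22 edge(s); G2 has 23 edge(s).
Edge count is an isomorphism invariant (a bijection on vertices induces a bijection on edges), so differing edge counts rule out isomorphism.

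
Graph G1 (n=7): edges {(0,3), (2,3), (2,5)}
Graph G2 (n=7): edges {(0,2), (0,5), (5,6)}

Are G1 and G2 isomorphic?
Yes, isomorphic

The graphs are isomorphic.
One valid mapping φ: V(G1) → V(G2): 0→6, 1→1, 2→0, 3→5, 4→3, 5→2, 6→4

Verify φ preserves adjacency — for each edge of G1, its image is an edge of G2:
  (0,3) → (φ(0),φ(3)) = (5,6) ∈ E(G2) ✓
  (2,3) → (φ(2),φ(3)) = (0,5) ∈ E(G2) ✓
  (2,5) → (φ(2),φ(5)) = (0,2) ∈ E(G2) ✓
All 3 edges of G1 map to edges of G2, and |E(G1)| = |E(G2)| = 3, so φ is a bijection on edges as well as vertices. Hence G1 ≅ G2.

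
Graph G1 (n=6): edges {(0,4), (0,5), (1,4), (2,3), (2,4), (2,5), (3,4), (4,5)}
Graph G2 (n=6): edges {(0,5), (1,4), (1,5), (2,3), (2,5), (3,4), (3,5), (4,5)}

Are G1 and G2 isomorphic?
Yes, isomorphic

The graphs are isomorphic.
One valid mapping φ: V(G1) → V(G2): 0→1, 1→0, 2→3, 3→2, 4→5, 5→4

Verify φ preserves adjacency — for each edge of G1, its image is an edge of G2:
  (0,4) → (φ(0),φ(4)) = (1,5) ∈ E(G2) ✓
  (0,5) → (φ(0),φ(5)) = (1,4) ∈ E(G2) ✓
  (1,4) → (φ(1),φ(4)) = (0,5) ∈ E(G2) ✓
  (2,3) → (φ(2),φ(3)) = (2,3) ∈ E(G2) ✓
  (2,4) → (φ(2),φ(4)) = (3,5) ∈ E(G2) ✓
  (2,5) → (φ(2),φ(5)) = (3,4) ∈ E(G2) ✓
  (3,4) → (φ(3),φ(4)) = (2,5) ∈ E(G2) ✓
  (4,5) → (φ(4),φ(5)) = (4,5) ∈ E(G2) ✓
All 8 edges of G1 map to edges of G2, and |E(G1)| = |E(G2)| = 8, so φ is a bijection on edges as well as vertices. Hence G1 ≅ G2.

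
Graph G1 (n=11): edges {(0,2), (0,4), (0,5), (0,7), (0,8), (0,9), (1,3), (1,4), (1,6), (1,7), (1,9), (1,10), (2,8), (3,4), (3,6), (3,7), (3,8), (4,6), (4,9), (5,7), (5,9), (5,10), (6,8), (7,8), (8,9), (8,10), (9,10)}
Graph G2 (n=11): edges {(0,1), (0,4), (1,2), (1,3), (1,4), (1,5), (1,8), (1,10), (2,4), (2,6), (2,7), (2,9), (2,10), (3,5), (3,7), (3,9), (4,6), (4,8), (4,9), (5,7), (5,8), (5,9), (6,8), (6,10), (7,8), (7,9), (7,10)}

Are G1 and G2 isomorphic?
Yes, isomorphic

The graphs are isomorphic.
One valid mapping φ: V(G1) → V(G2): 0→4, 1→7, 2→0, 3→5, 4→9, 5→6, 6→3, 7→8, 8→1, 9→2, 10→10

Verify φ preserves adjacency — for each edge of G1, its image is an edge of G2:
  (0,2) → (φ(0),φ(2)) = (0,4) ∈ E(G2) ✓
  (0,4) → (φ(0),φ(4)) = (4,9) ∈ E(G2) ✓
  (0,5) → (φ(0),φ(5)) = (4,6) ∈ E(G2) ✓
  (0,7) → (φ(0),φ(7)) = (4,8) ∈ E(G2) ✓
  (0,8) → (φ(0),φ(8)) = (1,4) ∈ E(G2) ✓
  (0,9) → (φ(0),φ(9)) = (2,4) ∈ E(G2) ✓
  (1,3) → (φ(1),φ(3)) = (5,7) ∈ E(G2) ✓
  (1,4) → (φ(1),φ(4)) = (7,9) ∈ E(G2) ✓
  (1,6) → (φ(1),φ(6)) = (3,7) ∈ E(G2) ✓
  (1,7) → (φ(1),φ(7)) = (7,8) ∈ E(G2) ✓
  (1,9) → (φ(1),φ(9)) = (2,7) ∈ E(G2) ✓
  (1,10) → (φ(1),φ(10)) = (7,10) ∈ E(G2) ✓
  (2,8) → (φ(2),φ(8)) = (0,1) ∈ E(G2) ✓
  (3,4) → (φ(3),φ(4)) = (5,9) ∈ E(G2) ✓
  (3,6) → (φ(3),φ(6)) = (3,5) ∈ E(G2) ✓
  (3,7) → (φ(3),φ(7)) = (5,8) ∈ E(G2) ✓
  (3,8) → (φ(3),φ(8)) = (1,5) ∈ E(G2) ✓
  (4,6) → (φ(4),φ(6)) = (3,9) ∈ E(G2) ✓
  (4,9) → (φ(4),φ(9)) = (2,9) ∈ E(G2) ✓
  (5,7) → (φ(5),φ(7)) = (6,8) ∈ E(G2) ✓
  (5,9) → (φ(5),φ(9)) = (2,6) ∈ E(G2) ✓
  (5,10) → (φ(5),φ(10)) = (6,10) ∈ E(G2) ✓
  (6,8) → (φ(6),φ(8)) = (1,3) ∈ E(G2) ✓
  (7,8) → (φ(7),φ(8)) = (1,8) ∈ E(G2) ✓
  (8,9) → (φ(8),φ(9)) = (1,2) ∈ E(G2) ✓
  (8,10) → (φ(8),φ(10)) = (1,10) ∈ E(G2) ✓
  (9,10) → (φ(9),φ(10)) = (2,10) ∈ E(G2) ✓
All 27 edges of G1 map to edges of G2, and |E(G1)| = |E(G2)| = 27, so φ is a bijection on edges as well as vertices. Hence G1 ≅ G2.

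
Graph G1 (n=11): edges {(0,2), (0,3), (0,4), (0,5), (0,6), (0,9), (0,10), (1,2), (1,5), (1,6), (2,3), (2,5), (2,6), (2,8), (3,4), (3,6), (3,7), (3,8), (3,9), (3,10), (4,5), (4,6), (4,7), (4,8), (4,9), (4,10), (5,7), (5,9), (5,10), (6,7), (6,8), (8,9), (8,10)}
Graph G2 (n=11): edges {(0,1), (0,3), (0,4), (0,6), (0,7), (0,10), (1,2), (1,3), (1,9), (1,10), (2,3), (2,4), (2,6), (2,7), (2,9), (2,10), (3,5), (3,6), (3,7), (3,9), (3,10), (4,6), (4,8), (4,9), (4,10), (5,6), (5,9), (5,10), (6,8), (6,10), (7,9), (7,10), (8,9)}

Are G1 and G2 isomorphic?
Yes, isomorphic

The graphs are isomorphic.
One valid mapping φ: V(G1) → V(G2): 0→2, 1→8, 2→4, 3→10, 4→3, 5→9, 6→6, 7→5, 8→0, 9→7, 10→1

Verify φ preserves adjacency — for each edge of G1, its image is an edge of G2:
  (0,2) → (φ(0),φ(2)) = (2,4) ∈ E(G2) ✓
  (0,3) → (φ(0),φ(3)) = (2,10) ∈ E(G2) ✓
  (0,4) → (φ(0),φ(4)) = (2,3) ∈ E(G2) ✓
  (0,5) → (φ(0),φ(5)) = (2,9) ∈ E(G2) ✓
  (0,6) → (φ(0),φ(6)) = (2,6) ∈ E(G2) ✓
  (0,9) → (φ(0),φ(9)) = (2,7) ∈ E(G2) ✓
  (0,10) → (φ(0),φ(10)) = (1,2) ∈ E(G2) ✓
  (1,2) → (φ(1),φ(2)) = (4,8) ∈ E(G2) ✓
  (1,5) → (φ(1),φ(5)) = (8,9) ∈ E(G2) ✓
  (1,6) → (φ(1),φ(6)) = (6,8) ∈ E(G2) ✓
  (2,3) → (φ(2),φ(3)) = (4,10) ∈ E(G2) ✓
  (2,5) → (φ(2),φ(5)) = (4,9) ∈ E(G2) ✓
  (2,6) → (φ(2),φ(6)) = (4,6) ∈ E(G2) ✓
  (2,8) → (φ(2),φ(8)) = (0,4) ∈ E(G2) ✓
  (3,4) → (φ(3),φ(4)) = (3,10) ∈ E(G2) ✓
  (3,6) → (φ(3),φ(6)) = (6,10) ∈ E(G2) ✓
  (3,7) → (φ(3),φ(7)) = (5,10) ∈ E(G2) ✓
  (3,8) → (φ(3),φ(8)) = (0,10) ∈ E(G2) ✓
  (3,9) → (φ(3),φ(9)) = (7,10) ∈ E(G2) ✓
  (3,10) → (φ(3),φ(10)) = (1,10) ∈ E(G2) ✓
  (4,5) → (φ(4),φ(5)) = (3,9) ∈ E(G2) ✓
  (4,6) → (φ(4),φ(6)) = (3,6) ∈ E(G2) ✓
  (4,7) → (φ(4),φ(7)) = (3,5) ∈ E(G2) ✓
  (4,8) → (φ(4),φ(8)) = (0,3) ∈ E(G2) ✓
  (4,9) → (φ(4),φ(9)) = (3,7) ∈ E(G2) ✓
  (4,10) → (φ(4),φ(10)) = (1,3) ∈ E(G2) ✓
  (5,7) → (φ(5),φ(7)) = (5,9) ∈ E(G2) ✓
  (5,9) → (φ(5),φ(9)) = (7,9) ∈ E(G2) ✓
  (5,10) → (φ(5),φ(10)) = (1,9) ∈ E(G2) ✓
  (6,7) → (φ(6),φ(7)) = (5,6) ∈ E(G2) ✓
  (6,8) → (φ(6),φ(8)) = (0,6) ∈ E(G2) ✓
  (8,9) → (φ(8),φ(9)) = (0,7) ∈ E(G2) ✓
  (8,10) → (φ(8),φ(10)) = (0,1) ∈ E(G2) ✓
All 33 edges of G1 map to edges of G2, and |E(G1)| = |E(G2)| = 33, so φ is a bijection on edges as well as vertices. Hence G1 ≅ G2.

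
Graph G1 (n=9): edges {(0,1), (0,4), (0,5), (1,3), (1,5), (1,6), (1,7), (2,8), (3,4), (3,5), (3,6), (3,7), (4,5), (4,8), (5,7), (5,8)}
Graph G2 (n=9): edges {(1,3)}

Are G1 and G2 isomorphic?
No, not isomorphic

The graphs are NOT isomorphic.

Connected components of G1: 1 component(s) with vertex sets [[0, 1, 2, 3, 4, 5, 6, 7, 8]], sizes [9].
Connected components of G2: 8 component(s) with vertex sets [[0], [2], [4], [5], [6], [7], [8], [1, 3]], sizes [1, 1, 1, 1, 1, 1, 1, 2].
The number of connected components (and the multiset of component sizes) is an isomorphism invariant — an isomorphism maps each component of G1 bijectively onto a component of G2. Since G1 has 1 component(s) and G2 has 8, they cannot be isomorphic.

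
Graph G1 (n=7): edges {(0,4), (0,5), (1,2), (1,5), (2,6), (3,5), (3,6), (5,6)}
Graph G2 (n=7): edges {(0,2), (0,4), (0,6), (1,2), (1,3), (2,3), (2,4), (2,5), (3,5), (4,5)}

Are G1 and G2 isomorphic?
No, not isomorphic

The graphs are NOT isomorphic.

Degrees in G1: deg(0)=2, deg(1)=2, deg(2)=2, deg(3)=2, deg(4)=1, deg(5)=4, deg(6)=3.
Sorted degree sequence of G1: [4, 3, 2, 2, 2, 2, 1].
Degrees in G2: deg(0)=3, deg(1)=2, deg(2)=5, deg(3)=3, deg(4)=3, deg(5)=3, deg(6)=1.
Sorted degree sequence of G2: [5, 3, 3, 3, 3, 2, 1].
The (sorted) degree sequence is an isomorphism invariant, so since G1 and G2 have different degree sequences they cannot be isomorphic.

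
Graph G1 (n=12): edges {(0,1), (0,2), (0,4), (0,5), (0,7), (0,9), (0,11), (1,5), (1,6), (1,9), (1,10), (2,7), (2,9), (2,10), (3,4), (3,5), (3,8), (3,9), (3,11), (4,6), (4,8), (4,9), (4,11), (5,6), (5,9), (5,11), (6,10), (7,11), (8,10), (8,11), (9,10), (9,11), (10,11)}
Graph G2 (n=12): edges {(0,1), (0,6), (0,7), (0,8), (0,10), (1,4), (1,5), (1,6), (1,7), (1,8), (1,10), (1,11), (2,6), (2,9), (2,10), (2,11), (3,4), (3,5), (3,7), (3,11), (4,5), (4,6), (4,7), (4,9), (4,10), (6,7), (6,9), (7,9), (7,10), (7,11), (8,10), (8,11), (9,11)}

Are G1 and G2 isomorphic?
Yes, isomorphic

The graphs are isomorphic.
One valid mapping φ: V(G1) → V(G2): 0→4, 1→9, 2→3, 3→0, 4→10, 5→6, 6→2, 7→5, 8→8, 9→7, 10→11, 11→1

Verify φ preserves adjacency — for each edge of G1, its image is an edge of G2:
  (0,1) → (φ(0),φ(1)) = (4,9) ∈ E(G2) ✓
  (0,2) → (φ(0),φ(2)) = (3,4) ∈ E(G2) ✓
  (0,4) → (φ(0),φ(4)) = (4,10) ∈ E(G2) ✓
  (0,5) → (φ(0),φ(5)) = (4,6) ∈ E(G2) ✓
  (0,7) → (φ(0),φ(7)) = (4,5) ∈ E(G2) ✓
  (0,9) → (φ(0),φ(9)) = (4,7) ∈ E(G2) ✓
  (0,11) → (φ(0),φ(11)) = (1,4) ∈ E(G2) ✓
  (1,5) → (φ(1),φ(5)) = (6,9) ∈ E(G2) ✓
  (1,6) → (φ(1),φ(6)) = (2,9) ∈ E(G2) ✓
  (1,9) → (φ(1),φ(9)) = (7,9) ∈ E(G2) ✓
  (1,10) → (φ(1),φ(10)) = (9,11) ∈ E(G2) ✓
  (2,7) → (φ(2),φ(7)) = (3,5) ∈ E(G2) ✓
  (2,9) → (φ(2),φ(9)) = (3,7) ∈ E(G2) ✓
  (2,10) → (φ(2),φ(10)) = (3,11) ∈ E(G2) ✓
  (3,4) → (φ(3),φ(4)) = (0,10) ∈ E(G2) ✓
  (3,5) → (φ(3),φ(5)) = (0,6) ∈ E(G2) ✓
  (3,8) → (φ(3),φ(8)) = (0,8) ∈ E(G2) ✓
  (3,9) → (φ(3),φ(9)) = (0,7) ∈ E(G2) ✓
  (3,11) → (φ(3),φ(11)) = (0,1) ∈ E(G2) ✓
  (4,6) → (φ(4),φ(6)) = (2,10) ∈ E(G2) ✓
  (4,8) → (φ(4),φ(8)) = (8,10) ∈ E(G2) ✓
  (4,9) → (φ(4),φ(9)) = (7,10) ∈ E(G2) ✓
  (4,11) → (φ(4),φ(11)) = (1,10) ∈ E(G2) ✓
  (5,6) → (φ(5),φ(6)) = (2,6) ∈ E(G2) ✓
  (5,9) → (φ(5),φ(9)) = (6,7) ∈ E(G2) ✓
  (5,11) → (φ(5),φ(11)) = (1,6) ∈ E(G2) ✓
  (6,10) → (φ(6),φ(10)) = (2,11) ∈ E(G2) ✓
  (7,11) → (φ(7),φ(11)) = (1,5) ∈ E(G2) ✓
  (8,10) → (φ(8),φ(10)) = (8,11) ∈ E(G2) ✓
  (8,11) → (φ(8),φ(11)) = (1,8) ∈ E(G2) ✓
  (9,10) → (φ(9),φ(10)) = (7,11) ∈ E(G2) ✓
  (9,11) → (φ(9),φ(11)) = (1,7) ∈ E(G2) ✓
  (10,11) → (φ(10),φ(11)) = (1,11) ∈ E(G2) ✓
All 33 edges of G1 map to edges of G2, and |E(G1)| = |E(G2)| = 33, so φ is a bijection on edges as well as vertices. Hence G1 ≅ G2.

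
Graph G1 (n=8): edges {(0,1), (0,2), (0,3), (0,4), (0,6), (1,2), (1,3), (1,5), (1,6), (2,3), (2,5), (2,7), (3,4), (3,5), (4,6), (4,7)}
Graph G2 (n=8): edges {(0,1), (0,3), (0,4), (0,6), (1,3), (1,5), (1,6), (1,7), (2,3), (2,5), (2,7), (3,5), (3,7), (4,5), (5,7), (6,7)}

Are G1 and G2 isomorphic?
Yes, isomorphic

The graphs are isomorphic.
One valid mapping φ: V(G1) → V(G2): 0→1, 1→7, 2→5, 3→3, 4→0, 5→2, 6→6, 7→4

Verify φ preserves adjacency — for each edge of G1, its image is an edge of G2:
  (0,1) → (φ(0),φ(1)) = (1,7) ∈ E(G2) ✓
  (0,2) → (φ(0),φ(2)) = (1,5) ∈ E(G2) ✓
  (0,3) → (φ(0),φ(3)) = (1,3) ∈ E(G2) ✓
  (0,4) → (φ(0),φ(4)) = (0,1) ∈ E(G2) ✓
  (0,6) → (φ(0),φ(6)) = (1,6) ∈ E(G2) ✓
  (1,2) → (φ(1),φ(2)) = (5,7) ∈ E(G2) ✓
  (1,3) → (φ(1),φ(3)) = (3,7) ∈ E(G2) ✓
  (1,5) → (φ(1),φ(5)) = (2,7) ∈ E(G2) ✓
  (1,6) → (φ(1),φ(6)) = (6,7) ∈ E(G2) ✓
  (2,3) → (φ(2),φ(3)) = (3,5) ∈ E(G2) ✓
  (2,5) → (φ(2),φ(5)) = (2,5) ∈ E(G2) ✓
  (2,7) → (φ(2),φ(7)) = (4,5) ∈ E(G2) ✓
  (3,4) → (φ(3),φ(4)) = (0,3) ∈ E(G2) ✓
  (3,5) → (φ(3),φ(5)) = (2,3) ∈ E(G2) ✓
  (4,6) → (φ(4),φ(6)) = (0,6) ∈ E(G2) ✓
  (4,7) → (φ(4),φ(7)) = (0,4) ∈ E(G2) ✓
All 16 edges of G1 map to edges of G2, and |E(G1)| = |E(G2)| = 16, so φ is a bijection on edges as well as vertices. Hence G1 ≅ G2.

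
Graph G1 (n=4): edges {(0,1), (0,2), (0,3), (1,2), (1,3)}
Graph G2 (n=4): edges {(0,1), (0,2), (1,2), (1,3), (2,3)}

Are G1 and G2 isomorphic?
Yes, isomorphic

The graphs are isomorphic.
One valid mapping φ: V(G1) → V(G2): 0→1, 1→2, 2→0, 3→3

Verify φ preserves adjacency — for each edge of G1, its image is an edge of G2:
  (0,1) → (φ(0),φ(1)) = (1,2) ∈ E(G2) ✓
  (0,2) → (φ(0),φ(2)) = (0,1) ∈ E(G2) ✓
  (0,3) → (φ(0),φ(3)) = (1,3) ∈ E(G2) ✓
  (1,2) → (φ(1),φ(2)) = (0,2) ∈ E(G2) ✓
  (1,3) → (φ(1),φ(3)) = (2,3) ∈ E(G2) ✓
All 5 edges of G1 map to edges of G2, and |E(G1)| = |E(G2)| = 5, so φ is a bijection on edges as well as vertices. Hence G1 ≅ G2.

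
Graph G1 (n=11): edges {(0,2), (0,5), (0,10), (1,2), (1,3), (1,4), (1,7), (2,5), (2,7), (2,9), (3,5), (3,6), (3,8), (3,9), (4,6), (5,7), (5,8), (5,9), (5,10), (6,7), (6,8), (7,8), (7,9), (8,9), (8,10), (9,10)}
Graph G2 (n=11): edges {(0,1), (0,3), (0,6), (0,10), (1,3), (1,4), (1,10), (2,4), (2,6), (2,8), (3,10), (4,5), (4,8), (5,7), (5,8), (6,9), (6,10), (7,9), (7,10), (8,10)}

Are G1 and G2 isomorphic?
No, not isomorphic

The graphs are NOT isomorphic.

Counting triangles (3-cliques): G1 has 18, G2 has 7.
Triangle count is an isomorphism invariant, so differing triangle counts rule out isomorphism.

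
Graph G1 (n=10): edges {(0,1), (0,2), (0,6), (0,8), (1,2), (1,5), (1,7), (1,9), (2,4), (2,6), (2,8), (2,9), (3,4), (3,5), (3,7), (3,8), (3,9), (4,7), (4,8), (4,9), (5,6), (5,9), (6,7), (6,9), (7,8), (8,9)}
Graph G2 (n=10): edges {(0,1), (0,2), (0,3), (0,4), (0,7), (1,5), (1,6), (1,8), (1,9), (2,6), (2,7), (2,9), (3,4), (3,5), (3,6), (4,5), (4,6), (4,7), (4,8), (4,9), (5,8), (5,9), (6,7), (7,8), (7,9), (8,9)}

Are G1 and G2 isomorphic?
Yes, isomorphic

The graphs are isomorphic.
One valid mapping φ: V(G1) → V(G2): 0→2, 1→6, 2→7, 3→5, 4→8, 5→3, 6→0, 7→1, 8→9, 9→4

Verify φ preserves adjacency — for each edge of G1, its image is an edge of G2:
  (0,1) → (φ(0),φ(1)) = (2,6) ∈ E(G2) ✓
  (0,2) → (φ(0),φ(2)) = (2,7) ∈ E(G2) ✓
  (0,6) → (φ(0),φ(6)) = (0,2) ∈ E(G2) ✓
  (0,8) → (φ(0),φ(8)) = (2,9) ∈ E(G2) ✓
  (1,2) → (φ(1),φ(2)) = (6,7) ∈ E(G2) ✓
  (1,5) → (φ(1),φ(5)) = (3,6) ∈ E(G2) ✓
  (1,7) → (φ(1),φ(7)) = (1,6) ∈ E(G2) ✓
  (1,9) → (φ(1),φ(9)) = (4,6) ∈ E(G2) ✓
  (2,4) → (φ(2),φ(4)) = (7,8) ∈ E(G2) ✓
  (2,6) → (φ(2),φ(6)) = (0,7) ∈ E(G2) ✓
  (2,8) → (φ(2),φ(8)) = (7,9) ∈ E(G2) ✓
  (2,9) → (φ(2),φ(9)) = (4,7) ∈ E(G2) ✓
  (3,4) → (φ(3),φ(4)) = (5,8) ∈ E(G2) ✓
  (3,5) → (φ(3),φ(5)) = (3,5) ∈ E(G2) ✓
  (3,7) → (φ(3),φ(7)) = (1,5) ∈ E(G2) ✓
  (3,8) → (φ(3),φ(8)) = (5,9) ∈ E(G2) ✓
  (3,9) → (φ(3),φ(9)) = (4,5) ∈ E(G2) ✓
  (4,7) → (φ(4),φ(7)) = (1,8) ∈ E(G2) ✓
  (4,8) → (φ(4),φ(8)) = (8,9) ∈ E(G2) ✓
  (4,9) → (φ(4),φ(9)) = (4,8) ∈ E(G2) ✓
  (5,6) → (φ(5),φ(6)) = (0,3) ∈ E(G2) ✓
  (5,9) → (φ(5),φ(9)) = (3,4) ∈ E(G2) ✓
  (6,7) → (φ(6),φ(7)) = (0,1) ∈ E(G2) ✓
  (6,9) → (φ(6),φ(9)) = (0,4) ∈ E(G2) ✓
  (7,8) → (φ(7),φ(8)) = (1,9) ∈ E(G2) ✓
  (8,9) → (φ(8),φ(9)) = (4,9) ∈ E(G2) ✓
All 26 edges of G1 map to edges of G2, and |E(G1)| = |E(G2)| = 26, so φ is a bijection on edges as well as vertices. Hence G1 ≅ G2.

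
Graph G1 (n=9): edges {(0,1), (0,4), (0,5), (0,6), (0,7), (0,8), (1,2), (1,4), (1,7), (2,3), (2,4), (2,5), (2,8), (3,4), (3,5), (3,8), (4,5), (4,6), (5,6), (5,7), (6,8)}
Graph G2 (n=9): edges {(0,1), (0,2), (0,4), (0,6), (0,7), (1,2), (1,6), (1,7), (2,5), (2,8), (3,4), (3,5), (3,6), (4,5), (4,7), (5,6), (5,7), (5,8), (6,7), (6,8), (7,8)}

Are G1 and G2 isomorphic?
Yes, isomorphic

The graphs are isomorphic.
One valid mapping φ: V(G1) → V(G2): 0→5, 1→4, 2→0, 3→1, 4→7, 5→6, 6→8, 7→3, 8→2

Verify φ preserves adjacency — for each edge of G1, its image is an edge of G2:
  (0,1) → (φ(0),φ(1)) = (4,5) ∈ E(G2) ✓
  (0,4) → (φ(0),φ(4)) = (5,7) ∈ E(G2) ✓
  (0,5) → (φ(0),φ(5)) = (5,6) ∈ E(G2) ✓
  (0,6) → (φ(0),φ(6)) = (5,8) ∈ E(G2) ✓
  (0,7) → (φ(0),φ(7)) = (3,5) ∈ E(G2) ✓
  (0,8) → (φ(0),φ(8)) = (2,5) ∈ E(G2) ✓
  (1,2) → (φ(1),φ(2)) = (0,4) ∈ E(G2) ✓
  (1,4) → (φ(1),φ(4)) = (4,7) ∈ E(G2) ✓
  (1,7) → (φ(1),φ(7)) = (3,4) ∈ E(G2) ✓
  (2,3) → (φ(2),φ(3)) = (0,1) ∈ E(G2) ✓
  (2,4) → (φ(2),φ(4)) = (0,7) ∈ E(G2) ✓
  (2,5) → (φ(2),φ(5)) = (0,6) ∈ E(G2) ✓
  (2,8) → (φ(2),φ(8)) = (0,2) ∈ E(G2) ✓
  (3,4) → (φ(3),φ(4)) = (1,7) ∈ E(G2) ✓
  (3,5) → (φ(3),φ(5)) = (1,6) ∈ E(G2) ✓
  (3,8) → (φ(3),φ(8)) = (1,2) ∈ E(G2) ✓
  (4,5) → (φ(4),φ(5)) = (6,7) ∈ E(G2) ✓
  (4,6) → (φ(4),φ(6)) = (7,8) ∈ E(G2) ✓
  (5,6) → (φ(5),φ(6)) = (6,8) ∈ E(G2) ✓
  (5,7) → (φ(5),φ(7)) = (3,6) ∈ E(G2) ✓
  (6,8) → (φ(6),φ(8)) = (2,8) ∈ E(G2) ✓
All 21 edges of G1 map to edges of G2, and |E(G1)| = |E(G2)| = 21, so φ is a bijection on edges as well as vertices. Hence G1 ≅ G2.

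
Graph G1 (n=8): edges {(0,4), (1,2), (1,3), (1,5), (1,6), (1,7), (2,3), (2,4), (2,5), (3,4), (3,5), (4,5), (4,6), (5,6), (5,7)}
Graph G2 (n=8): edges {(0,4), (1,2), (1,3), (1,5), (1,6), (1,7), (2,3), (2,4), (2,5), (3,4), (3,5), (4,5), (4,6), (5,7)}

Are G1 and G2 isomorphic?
No, not isomorphic

The graphs are NOT isomorphic.

Counting edges: G1 has 15 edge(s); G2 has 14 edge(s).
Edge count is an isomorphism invariant (a bijection on vertices induces a bijection on edges), so differing edge counts rule out isomorphism.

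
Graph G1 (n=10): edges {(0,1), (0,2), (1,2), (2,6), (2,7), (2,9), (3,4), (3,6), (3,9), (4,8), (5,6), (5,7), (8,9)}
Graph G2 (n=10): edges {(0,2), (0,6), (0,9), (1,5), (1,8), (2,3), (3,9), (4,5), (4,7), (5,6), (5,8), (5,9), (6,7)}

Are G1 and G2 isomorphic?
Yes, isomorphic

The graphs are isomorphic.
One valid mapping φ: V(G1) → V(G2): 0→8, 1→1, 2→5, 3→0, 4→2, 5→7, 6→6, 7→4, 8→3, 9→9

Verify φ preserves adjacency — for each edge of G1, its image is an edge of G2:
  (0,1) → (φ(0),φ(1)) = (1,8) ∈ E(G2) ✓
  (0,2) → (φ(0),φ(2)) = (5,8) ∈ E(G2) ✓
  (1,2) → (φ(1),φ(2)) = (1,5) ∈ E(G2) ✓
  (2,6) → (φ(2),φ(6)) = (5,6) ∈ E(G2) ✓
  (2,7) → (φ(2),φ(7)) = (4,5) ∈ E(G2) ✓
  (2,9) → (φ(2),φ(9)) = (5,9) ∈ E(G2) ✓
  (3,4) → (φ(3),φ(4)) = (0,2) ∈ E(G2) ✓
  (3,6) → (φ(3),φ(6)) = (0,6) ∈ E(G2) ✓
  (3,9) → (φ(3),φ(9)) = (0,9) ∈ E(G2) ✓
  (4,8) → (φ(4),φ(8)) = (2,3) ∈ E(G2) ✓
  (5,6) → (φ(5),φ(6)) = (6,7) ∈ E(G2) ✓
  (5,7) → (φ(5),φ(7)) = (4,7) ∈ E(G2) ✓
  (8,9) → (φ(8),φ(9)) = (3,9) ∈ E(G2) ✓
All 13 edges of G1 map to edges of G2, and |E(G1)| = |E(G2)| = 13, so φ is a bijection on edges as well as vertices. Hence G1 ≅ G2.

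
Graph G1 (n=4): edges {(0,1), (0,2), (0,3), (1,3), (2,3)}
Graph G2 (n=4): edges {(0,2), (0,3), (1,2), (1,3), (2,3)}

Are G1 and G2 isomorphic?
Yes, isomorphic

The graphs are isomorphic.
One valid mapping φ: V(G1) → V(G2): 0→2, 1→1, 2→0, 3→3

Verify φ preserves adjacency — for each edge of G1, its image is an edge of G2:
  (0,1) → (φ(0),φ(1)) = (1,2) ∈ E(G2) ✓
  (0,2) → (φ(0),φ(2)) = (0,2) ∈ E(G2) ✓
  (0,3) → (φ(0),φ(3)) = (2,3) ∈ E(G2) ✓
  (1,3) → (φ(1),φ(3)) = (1,3) ∈ E(G2) ✓
  (2,3) → (φ(2),φ(3)) = (0,3) ∈ E(G2) ✓
All 5 edges of G1 map to edges of G2, and |E(G1)| = |E(G2)| = 5, so φ is a bijection on edges as well as vertices. Hence G1 ≅ G2.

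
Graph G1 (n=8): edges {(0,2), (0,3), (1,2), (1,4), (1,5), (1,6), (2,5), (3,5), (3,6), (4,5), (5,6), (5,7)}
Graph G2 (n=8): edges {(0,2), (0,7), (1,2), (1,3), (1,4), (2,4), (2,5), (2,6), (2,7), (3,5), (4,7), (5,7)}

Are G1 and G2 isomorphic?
Yes, isomorphic

The graphs are isomorphic.
One valid mapping φ: V(G1) → V(G2): 0→3, 1→7, 2→5, 3→1, 4→0, 5→2, 6→4, 7→6

Verify φ preserves adjacency — for each edge of G1, its image is an edge of G2:
  (0,2) → (φ(0),φ(2)) = (3,5) ∈ E(G2) ✓
  (0,3) → (φ(0),φ(3)) = (1,3) ∈ E(G2) ✓
  (1,2) → (φ(1),φ(2)) = (5,7) ∈ E(G2) ✓
  (1,4) → (φ(1),φ(4)) = (0,7) ∈ E(G2) ✓
  (1,5) → (φ(1),φ(5)) = (2,7) ∈ E(G2) ✓
  (1,6) → (φ(1),φ(6)) = (4,7) ∈ E(G2) ✓
  (2,5) → (φ(2),φ(5)) = (2,5) ∈ E(G2) ✓
  (3,5) → (φ(3),φ(5)) = (1,2) ∈ E(G2) ✓
  (3,6) → (φ(3),φ(6)) = (1,4) ∈ E(G2) ✓
  (4,5) → (φ(4),φ(5)) = (0,2) ∈ E(G2) ✓
  (5,6) → (φ(5),φ(6)) = (2,4) ∈ E(G2) ✓
  (5,7) → (φ(5),φ(7)) = (2,6) ∈ E(G2) ✓
All 12 edges of G1 map to edges of G2, and |E(G1)| = |E(G2)| = 12, so φ is a bijection on edges as well as vertices. Hence G1 ≅ G2.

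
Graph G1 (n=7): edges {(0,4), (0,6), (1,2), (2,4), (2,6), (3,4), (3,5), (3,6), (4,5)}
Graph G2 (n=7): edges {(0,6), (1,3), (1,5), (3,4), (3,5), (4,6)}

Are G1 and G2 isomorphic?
No, not isomorphic

The graphs are NOT isomorphic.

Connected components of G1: 1 component(s) with vertex sets [[0, 1, 2, 3, 4, 5, 6]], sizes [7].
Connected components of G2: 2 component(s) with vertex sets [[2], [0, 1, 3, 4, 5, 6]], sizes [1, 6].
The number of connected components (and the multiset of component sizes) is an isomorphism invariant — an isomorphism maps each component of G1 bijectively onto a component of G2. Since G1 has 1 component(s) and G2 has 2, they cannot be isomorphic.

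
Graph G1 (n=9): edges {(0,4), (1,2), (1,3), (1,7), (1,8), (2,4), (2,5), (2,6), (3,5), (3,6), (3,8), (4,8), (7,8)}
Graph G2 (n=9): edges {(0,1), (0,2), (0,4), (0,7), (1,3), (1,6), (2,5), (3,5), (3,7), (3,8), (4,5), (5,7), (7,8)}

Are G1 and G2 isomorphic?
Yes, isomorphic

The graphs are isomorphic.
One valid mapping φ: V(G1) → V(G2): 0→6, 1→7, 2→0, 3→5, 4→1, 5→4, 6→2, 7→8, 8→3

Verify φ preserves adjacency — for each edge of G1, its image is an edge of G2:
  (0,4) → (φ(0),φ(4)) = (1,6) ∈ E(G2) ✓
  (1,2) → (φ(1),φ(2)) = (0,7) ∈ E(G2) ✓
  (1,3) → (φ(1),φ(3)) = (5,7) ∈ E(G2) ✓
  (1,7) → (φ(1),φ(7)) = (7,8) ∈ E(G2) ✓
  (1,8) → (φ(1),φ(8)) = (3,7) ∈ E(G2) ✓
  (2,4) → (φ(2),φ(4)) = (0,1) ∈ E(G2) ✓
  (2,5) → (φ(2),φ(5)) = (0,4) ∈ E(G2) ✓
  (2,6) → (φ(2),φ(6)) = (0,2) ∈ E(G2) ✓
  (3,5) → (φ(3),φ(5)) = (4,5) ∈ E(G2) ✓
  (3,6) → (φ(3),φ(6)) = (2,5) ∈ E(G2) ✓
  (3,8) → (φ(3),φ(8)) = (3,5) ∈ E(G2) ✓
  (4,8) → (φ(4),φ(8)) = (1,3) ∈ E(G2) ✓
  (7,8) → (φ(7),φ(8)) = (3,8) ∈ E(G2) ✓
All 13 edges of G1 map to edges of G2, and |E(G1)| = |E(G2)| = 13, so φ is a bijection on edges as well as vertices. Hence G1 ≅ G2.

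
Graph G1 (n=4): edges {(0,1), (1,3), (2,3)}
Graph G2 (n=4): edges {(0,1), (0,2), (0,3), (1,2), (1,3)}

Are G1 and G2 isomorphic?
No, not isomorphic

The graphs are NOT isomorphic.

Degrees in G1: deg(0)=1, deg(1)=2, deg(2)=1, deg(3)=2.
Sorted degree sequence of G1: [2, 2, 1, 1].
Degrees in G2: deg(0)=3, deg(1)=3, deg(2)=2, deg(3)=2.
Sorted degree sequence of G2: [3, 3, 2, 2].
The (sorted) degree sequence is an isomorphism invariant, so since G1 and G2 have different degree sequences they cannot be isomorphic.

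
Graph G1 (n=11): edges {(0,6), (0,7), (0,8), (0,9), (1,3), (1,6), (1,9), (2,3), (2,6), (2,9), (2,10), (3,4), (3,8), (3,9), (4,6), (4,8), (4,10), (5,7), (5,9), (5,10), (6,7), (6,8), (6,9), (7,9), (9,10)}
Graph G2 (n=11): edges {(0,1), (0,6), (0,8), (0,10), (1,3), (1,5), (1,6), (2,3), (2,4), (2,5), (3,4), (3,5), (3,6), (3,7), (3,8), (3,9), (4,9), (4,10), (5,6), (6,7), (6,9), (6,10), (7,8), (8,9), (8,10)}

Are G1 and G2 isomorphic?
Yes, isomorphic

The graphs are isomorphic.
One valid mapping φ: V(G1) → V(G2): 0→1, 1→7, 2→9, 3→8, 4→10, 5→2, 6→6, 7→5, 8→0, 9→3, 10→4

Verify φ preserves adjacency — for each edge of G1, its image is an edge of G2:
  (0,6) → (φ(0),φ(6)) = (1,6) ∈ E(G2) ✓
  (0,7) → (φ(0),φ(7)) = (1,5) ∈ E(G2) ✓
  (0,8) → (φ(0),φ(8)) = (0,1) ∈ E(G2) ✓
  (0,9) → (φ(0),φ(9)) = (1,3) ∈ E(G2) ✓
  (1,3) → (φ(1),φ(3)) = (7,8) ∈ E(G2) ✓
  (1,6) → (φ(1),φ(6)) = (6,7) ∈ E(G2) ✓
  (1,9) → (φ(1),φ(9)) = (3,7) ∈ E(G2) ✓
  (2,3) → (φ(2),φ(3)) = (8,9) ∈ E(G2) ✓
  (2,6) → (φ(2),φ(6)) = (6,9) ∈ E(G2) ✓
  (2,9) → (φ(2),φ(9)) = (3,9) ∈ E(G2) ✓
  (2,10) → (φ(2),φ(10)) = (4,9) ∈ E(G2) ✓
  (3,4) → (φ(3),φ(4)) = (8,10) ∈ E(G2) ✓
  (3,8) → (φ(3),φ(8)) = (0,8) ∈ E(G2) ✓
  (3,9) → (φ(3),φ(9)) = (3,8) ∈ E(G2) ✓
  (4,6) → (φ(4),φ(6)) = (6,10) ∈ E(G2) ✓
  (4,8) → (φ(4),φ(8)) = (0,10) ∈ E(G2) ✓
  (4,10) → (φ(4),φ(10)) = (4,10) ∈ E(G2) ✓
  (5,7) → (φ(5),φ(7)) = (2,5) ∈ E(G2) ✓
  (5,9) → (φ(5),φ(9)) = (2,3) ∈ E(G2) ✓
  (5,10) → (φ(5),φ(10)) = (2,4) ∈ E(G2) ✓
  (6,7) → (φ(6),φ(7)) = (5,6) ∈ E(G2) ✓
  (6,8) → (φ(6),φ(8)) = (0,6) ∈ E(G2) ✓
  (6,9) → (φ(6),φ(9)) = (3,6) ∈ E(G2) ✓
  (7,9) → (φ(7),φ(9)) = (3,5) ∈ E(G2) ✓
  (9,10) → (φ(9),φ(10)) = (3,4) ∈ E(G2) ✓
All 25 edges of G1 map to edges of G2, and |E(G1)| = |E(G2)| = 25, so φ is a bijection on edges as well as vertices. Hence G1 ≅ G2.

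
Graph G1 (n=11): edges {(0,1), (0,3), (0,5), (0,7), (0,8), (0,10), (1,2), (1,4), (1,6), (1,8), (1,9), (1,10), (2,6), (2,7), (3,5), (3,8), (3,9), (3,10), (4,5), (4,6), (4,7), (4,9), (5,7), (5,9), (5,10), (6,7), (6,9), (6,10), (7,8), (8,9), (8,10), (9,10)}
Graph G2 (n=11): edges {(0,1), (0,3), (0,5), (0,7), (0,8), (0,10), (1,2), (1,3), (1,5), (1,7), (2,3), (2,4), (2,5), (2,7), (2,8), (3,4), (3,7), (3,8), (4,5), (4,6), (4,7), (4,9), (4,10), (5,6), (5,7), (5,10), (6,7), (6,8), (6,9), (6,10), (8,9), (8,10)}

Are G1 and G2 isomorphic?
Yes, isomorphic

The graphs are isomorphic.
One valid mapping φ: V(G1) → V(G2): 0→3, 1→4, 2→9, 3→1, 4→10, 5→0, 6→6, 7→8, 8→2, 9→5, 10→7

Verify φ preserves adjacency — for each edge of G1, its image is an edge of G2:
  (0,1) → (φ(0),φ(1)) = (3,4) ∈ E(G2) ✓
  (0,3) → (φ(0),φ(3)) = (1,3) ∈ E(G2) ✓
  (0,5) → (φ(0),φ(5)) = (0,3) ∈ E(G2) ✓
  (0,7) → (φ(0),φ(7)) = (3,8) ∈ E(G2) ✓
  (0,8) → (φ(0),φ(8)) = (2,3) ∈ E(G2) ✓
  (0,10) → (φ(0),φ(10)) = (3,7) ∈ E(G2) ✓
  (1,2) → (φ(1),φ(2)) = (4,9) ∈ E(G2) ✓
  (1,4) → (φ(1),φ(4)) = (4,10) ∈ E(G2) ✓
  (1,6) → (φ(1),φ(6)) = (4,6) ∈ E(G2) ✓
  (1,8) → (φ(1),φ(8)) = (2,4) ∈ E(G2) ✓
  (1,9) → (φ(1),φ(9)) = (4,5) ∈ E(G2) ✓
  (1,10) → (φ(1),φ(10)) = (4,7) ∈ E(G2) ✓
  (2,6) → (φ(2),φ(6)) = (6,9) ∈ E(G2) ✓
  (2,7) → (φ(2),φ(7)) = (8,9) ∈ E(G2) ✓
  (3,5) → (φ(3),φ(5)) = (0,1) ∈ E(G2) ✓
  (3,8) → (φ(3),φ(8)) = (1,2) ∈ E(G2) ✓
  (3,9) → (φ(3),φ(9)) = (1,5) ∈ E(G2) ✓
  (3,10) → (φ(3),φ(10)) = (1,7) ∈ E(G2) ✓
  (4,5) → (φ(4),φ(5)) = (0,10) ∈ E(G2) ✓
  (4,6) → (φ(4),φ(6)) = (6,10) ∈ E(G2) ✓
  (4,7) → (φ(4),φ(7)) = (8,10) ∈ E(G2) ✓
  (4,9) → (φ(4),φ(9)) = (5,10) ∈ E(G2) ✓
  (5,7) → (φ(5),φ(7)) = (0,8) ∈ E(G2) ✓
  (5,9) → (φ(5),φ(9)) = (0,5) ∈ E(G2) ✓
  (5,10) → (φ(5),φ(10)) = (0,7) ∈ E(G2) ✓
  (6,7) → (φ(6),φ(7)) = (6,8) ∈ E(G2) ✓
  (6,9) → (φ(6),φ(9)) = (5,6) ∈ E(G2) ✓
  (6,10) → (φ(6),φ(10)) = (6,7) ∈ E(G2) ✓
  (7,8) → (φ(7),φ(8)) = (2,8) ∈ E(G2) ✓
  (8,9) → (φ(8),φ(9)) = (2,5) ∈ E(G2) ✓
  (8,10) → (φ(8),φ(10)) = (2,7) ∈ E(G2) ✓
  (9,10) → (φ(9),φ(10)) = (5,7) ∈ E(G2) ✓
All 32 edges of G1 map to edges of G2, and |E(G1)| = |E(G2)| = 32, so φ is a bijection on edges as well as vertices. Hence G1 ≅ G2.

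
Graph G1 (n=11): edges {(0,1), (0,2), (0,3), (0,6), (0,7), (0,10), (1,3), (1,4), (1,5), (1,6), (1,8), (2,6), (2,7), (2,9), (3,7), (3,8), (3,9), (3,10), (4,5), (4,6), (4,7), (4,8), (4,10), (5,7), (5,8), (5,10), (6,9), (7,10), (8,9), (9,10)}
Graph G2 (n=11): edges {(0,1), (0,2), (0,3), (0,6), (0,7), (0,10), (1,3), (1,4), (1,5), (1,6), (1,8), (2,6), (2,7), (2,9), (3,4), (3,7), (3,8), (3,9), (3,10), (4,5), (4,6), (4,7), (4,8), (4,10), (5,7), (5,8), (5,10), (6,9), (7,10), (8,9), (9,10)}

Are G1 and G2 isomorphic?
No, not isomorphic

The graphs are NOT isomorphic.

Counting edges: G1 has 30 edge(s); G2 has 31 edge(s).
Edge count is an isomorphism invariant (a bijection on vertices induces a bijection on edges), so differing edge counts rule out isomorphism.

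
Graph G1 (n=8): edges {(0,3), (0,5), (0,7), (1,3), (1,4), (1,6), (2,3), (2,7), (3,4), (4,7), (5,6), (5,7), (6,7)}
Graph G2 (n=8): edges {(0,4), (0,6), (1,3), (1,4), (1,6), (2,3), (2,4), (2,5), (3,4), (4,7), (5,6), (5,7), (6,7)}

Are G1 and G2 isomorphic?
Yes, isomorphic

The graphs are isomorphic.
One valid mapping φ: V(G1) → V(G2): 0→1, 1→5, 2→0, 3→6, 4→7, 5→3, 6→2, 7→4

Verify φ preserves adjacency — for each edge of G1, its image is an edge of G2:
  (0,3) → (φ(0),φ(3)) = (1,6) ∈ E(G2) ✓
  (0,5) → (φ(0),φ(5)) = (1,3) ∈ E(G2) ✓
  (0,7) → (φ(0),φ(7)) = (1,4) ∈ E(G2) ✓
  (1,3) → (φ(1),φ(3)) = (5,6) ∈ E(G2) ✓
  (1,4) → (φ(1),φ(4)) = (5,7) ∈ E(G2) ✓
  (1,6) → (φ(1),φ(6)) = (2,5) ∈ E(G2) ✓
  (2,3) → (φ(2),φ(3)) = (0,6) ∈ E(G2) ✓
  (2,7) → (φ(2),φ(7)) = (0,4) ∈ E(G2) ✓
  (3,4) → (φ(3),φ(4)) = (6,7) ∈ E(G2) ✓
  (4,7) → (φ(4),φ(7)) = (4,7) ∈ E(G2) ✓
  (5,6) → (φ(5),φ(6)) = (2,3) ∈ E(G2) ✓
  (5,7) → (φ(5),φ(7)) = (3,4) ∈ E(G2) ✓
  (6,7) → (φ(6),φ(7)) = (2,4) ∈ E(G2) ✓
All 13 edges of G1 map to edges of G2, and |E(G1)| = |E(G2)| = 13, so φ is a bijection on edges as well as vertices. Hence G1 ≅ G2.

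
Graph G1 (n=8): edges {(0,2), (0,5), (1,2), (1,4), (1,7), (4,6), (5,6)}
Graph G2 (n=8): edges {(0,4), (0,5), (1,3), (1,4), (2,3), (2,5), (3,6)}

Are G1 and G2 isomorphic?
Yes, isomorphic

The graphs are isomorphic.
One valid mapping φ: V(G1) → V(G2): 0→5, 1→3, 2→2, 3→7, 4→1, 5→0, 6→4, 7→6

Verify φ preserves adjacency — for each edge of G1, its image is an edge of G2:
  (0,2) → (φ(0),φ(2)) = (2,5) ∈ E(G2) ✓
  (0,5) → (φ(0),φ(5)) = (0,5) ∈ E(G2) ✓
  (1,2) → (φ(1),φ(2)) = (2,3) ∈ E(G2) ✓
  (1,4) → (φ(1),φ(4)) = (1,3) ∈ E(G2) ✓
  (1,7) → (φ(1),φ(7)) = (3,6) ∈ E(G2) ✓
  (4,6) → (φ(4),φ(6)) = (1,4) ∈ E(G2) ✓
  (5,6) → (φ(5),φ(6)) = (0,4) ∈ E(G2) ✓
All 7 edges of G1 map to edges of G2, and |E(G1)| = |E(G2)| = 7, so φ is a bijection on edges as well as vertices. Hence G1 ≅ G2.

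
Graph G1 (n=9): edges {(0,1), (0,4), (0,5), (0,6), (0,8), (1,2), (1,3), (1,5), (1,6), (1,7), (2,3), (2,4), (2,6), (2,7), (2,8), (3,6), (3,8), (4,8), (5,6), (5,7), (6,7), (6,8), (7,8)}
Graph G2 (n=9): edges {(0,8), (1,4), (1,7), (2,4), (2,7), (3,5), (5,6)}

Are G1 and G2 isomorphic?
No, not isomorphic

The graphs are NOT isomorphic.

Connected components of G1: 1 component(s) with vertex sets [[0, 1, 2, 3, 4, 5, 6, 7, 8]], sizes [9].
Connected components of G2: 3 component(s) with vertex sets [[0, 8], [3, 5, 6], [1, 2, 4, 7]], sizes [2, 3, 4].
The number of connected components (and the multiset of component sizes) is an isomorphism invariant — an isomorphism maps each component of G1 bijectively onto a component of G2. Since G1 has 1 component(s) and G2 has 3, they cannot be isomorphic.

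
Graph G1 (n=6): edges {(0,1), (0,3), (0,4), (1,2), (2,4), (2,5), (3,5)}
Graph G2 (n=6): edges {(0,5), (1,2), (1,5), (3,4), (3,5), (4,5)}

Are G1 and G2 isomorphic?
No, not isomorphic

The graphs are NOT isomorphic.

Degrees in G1: deg(0)=3, deg(1)=2, deg(2)=3, deg(3)=2, deg(4)=2, deg(5)=2.
Sorted degree sequence of G1: [3, 3, 2, 2, 2, 2].
Degrees in G2: deg(0)=1, deg(1)=2, deg(2)=1, deg(3)=2, deg(4)=2, deg(5)=4.
Sorted degree sequence of G2: [4, 2, 2, 2, 1, 1].
The (sorted) degree sequence is an isomorphism invariant, so since G1 and G2 have different degree sequences they cannot be isomorphic.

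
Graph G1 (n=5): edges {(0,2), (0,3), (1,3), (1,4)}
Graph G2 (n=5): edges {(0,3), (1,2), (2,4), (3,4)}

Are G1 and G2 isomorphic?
Yes, isomorphic

The graphs are isomorphic.
One valid mapping φ: V(G1) → V(G2): 0→3, 1→2, 2→0, 3→4, 4→1

Verify φ preserves adjacency — for each edge of G1, its image is an edge of G2:
  (0,2) → (φ(0),φ(2)) = (0,3) ∈ E(G2) ✓
  (0,3) → (φ(0),φ(3)) = (3,4) ∈ E(G2) ✓
  (1,3) → (φ(1),φ(3)) = (2,4) ∈ E(G2) ✓
  (1,4) → (φ(1),φ(4)) = (1,2) ∈ E(G2) ✓
All 4 edges of G1 map to edges of G2, and |E(G1)| = |E(G2)| = 4, so φ is a bijection on edges as well as vertices. Hence G1 ≅ G2.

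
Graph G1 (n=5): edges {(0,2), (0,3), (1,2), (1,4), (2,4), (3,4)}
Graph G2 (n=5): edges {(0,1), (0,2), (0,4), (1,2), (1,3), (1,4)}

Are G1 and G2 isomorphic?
No, not isomorphic

The graphs are NOT isomorphic.

Degrees in G1: deg(0)=2, deg(1)=2, deg(2)=3, deg(3)=2, deg(4)=3.
Sorted degree sequence of G1: [3, 3, 2, 2, 2].
Degrees in G2: deg(0)=3, deg(1)=4, deg(2)=2, deg(3)=1, deg(4)=2.
Sorted degree sequence of G2: [4, 3, 2, 2, 1].
The (sorted) degree sequence is an isomorphism invariant, so since G1 and G2 have different degree sequences they cannot be isomorphic.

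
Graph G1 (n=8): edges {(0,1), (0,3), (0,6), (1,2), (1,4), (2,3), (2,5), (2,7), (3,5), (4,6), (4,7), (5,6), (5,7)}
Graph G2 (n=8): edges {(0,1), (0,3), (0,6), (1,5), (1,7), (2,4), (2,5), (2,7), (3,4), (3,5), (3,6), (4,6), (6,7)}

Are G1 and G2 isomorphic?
Yes, isomorphic

The graphs are isomorphic.
One valid mapping φ: V(G1) → V(G2): 0→2, 1→7, 2→6, 3→4, 4→1, 5→3, 6→5, 7→0

Verify φ preserves adjacency — for each edge of G1, its image is an edge of G2:
  (0,1) → (φ(0),φ(1)) = (2,7) ∈ E(G2) ✓
  (0,3) → (φ(0),φ(3)) = (2,4) ∈ E(G2) ✓
  (0,6) → (φ(0),φ(6)) = (2,5) ∈ E(G2) ✓
  (1,2) → (φ(1),φ(2)) = (6,7) ∈ E(G2) ✓
  (1,4) → (φ(1),φ(4)) = (1,7) ∈ E(G2) ✓
  (2,3) → (φ(2),φ(3)) = (4,6) ∈ E(G2) ✓
  (2,5) → (φ(2),φ(5)) = (3,6) ∈ E(G2) ✓
  (2,7) → (φ(2),φ(7)) = (0,6) ∈ E(G2) ✓
  (3,5) → (φ(3),φ(5)) = (3,4) ∈ E(G2) ✓
  (4,6) → (φ(4),φ(6)) = (1,5) ∈ E(G2) ✓
  (4,7) → (φ(4),φ(7)) = (0,1) ∈ E(G2) ✓
  (5,6) → (φ(5),φ(6)) = (3,5) ∈ E(G2) ✓
  (5,7) → (φ(5),φ(7)) = (0,3) ∈ E(G2) ✓
All 13 edges of G1 map to edges of G2, and |E(G1)| = |E(G2)| = 13, so φ is a bijection on edges as well as vertices. Hence G1 ≅ G2.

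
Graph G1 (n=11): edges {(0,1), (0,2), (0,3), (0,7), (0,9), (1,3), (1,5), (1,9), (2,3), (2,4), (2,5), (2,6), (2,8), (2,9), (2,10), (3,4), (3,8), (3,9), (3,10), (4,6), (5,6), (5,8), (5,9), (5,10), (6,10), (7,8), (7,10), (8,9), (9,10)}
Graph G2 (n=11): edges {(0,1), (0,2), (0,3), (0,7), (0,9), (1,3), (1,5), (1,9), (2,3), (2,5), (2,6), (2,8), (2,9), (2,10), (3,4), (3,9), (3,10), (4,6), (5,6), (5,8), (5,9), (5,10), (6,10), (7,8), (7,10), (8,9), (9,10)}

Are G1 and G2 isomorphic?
No, not isomorphic

The graphs are NOT isomorphic.

Counting edges: G1 has 29 edge(s); G2 has 27 edge(s).
Edge count is an isomorphism invariant (a bijection on vertices induces a bijection on edges), so differing edge counts rule out isomorphism.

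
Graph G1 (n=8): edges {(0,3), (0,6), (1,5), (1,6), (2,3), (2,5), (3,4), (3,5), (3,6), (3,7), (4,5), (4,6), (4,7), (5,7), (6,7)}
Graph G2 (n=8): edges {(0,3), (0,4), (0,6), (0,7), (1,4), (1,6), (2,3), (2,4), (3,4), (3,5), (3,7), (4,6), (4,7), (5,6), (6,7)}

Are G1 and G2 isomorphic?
Yes, isomorphic

The graphs are isomorphic.
One valid mapping φ: V(G1) → V(G2): 0→2, 1→5, 2→1, 3→4, 4→0, 5→6, 6→3, 7→7

Verify φ preserves adjacency — for each edge of G1, its image is an edge of G2:
  (0,3) → (φ(0),φ(3)) = (2,4) ∈ E(G2) ✓
  (0,6) → (φ(0),φ(6)) = (2,3) ∈ E(G2) ✓
  (1,5) → (φ(1),φ(5)) = (5,6) ∈ E(G2) ✓
  (1,6) → (φ(1),φ(6)) = (3,5) ∈ E(G2) ✓
  (2,3) → (φ(2),φ(3)) = (1,4) ∈ E(G2) ✓
  (2,5) → (φ(2),φ(5)) = (1,6) ∈ E(G2) ✓
  (3,4) → (φ(3),φ(4)) = (0,4) ∈ E(G2) ✓
  (3,5) → (φ(3),φ(5)) = (4,6) ∈ E(G2) ✓
  (3,6) → (φ(3),φ(6)) = (3,4) ∈ E(G2) ✓
  (3,7) → (φ(3),φ(7)) = (4,7) ∈ E(G2) ✓
  (4,5) → (φ(4),φ(5)) = (0,6) ∈ E(G2) ✓
  (4,6) → (φ(4),φ(6)) = (0,3) ∈ E(G2) ✓
  (4,7) → (φ(4),φ(7)) = (0,7) ∈ E(G2) ✓
  (5,7) → (φ(5),φ(7)) = (6,7) ∈ E(G2) ✓
  (6,7) → (φ(6),φ(7)) = (3,7) ∈ E(G2) ✓
All 15 edges of G1 map to edges of G2, and |E(G1)| = |E(G2)| = 15, so φ is a bijection on edges as well as vertices. Hence G1 ≅ G2.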